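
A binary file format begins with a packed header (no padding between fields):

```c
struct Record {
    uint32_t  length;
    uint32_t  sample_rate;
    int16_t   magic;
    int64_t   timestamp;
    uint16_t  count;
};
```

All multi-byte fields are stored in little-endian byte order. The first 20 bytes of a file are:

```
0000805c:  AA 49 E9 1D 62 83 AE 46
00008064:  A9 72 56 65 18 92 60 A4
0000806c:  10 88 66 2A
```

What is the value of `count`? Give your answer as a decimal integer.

10854

`count` follows `length` (4 B), `sample_rate` (4 B), `magic` (2 B), `timestamp` (8 B), so it starts at offset 4 + 4 + 2 + 8 = 18 and occupies 2 bytes.
Bytes at offsets 18..19: 66 2A.
Little-endian stores the least-significant byte at the lowest address.
Reassemble most-significant byte first: 2A 66 → 0x2A66.
0x2A66 = 10854.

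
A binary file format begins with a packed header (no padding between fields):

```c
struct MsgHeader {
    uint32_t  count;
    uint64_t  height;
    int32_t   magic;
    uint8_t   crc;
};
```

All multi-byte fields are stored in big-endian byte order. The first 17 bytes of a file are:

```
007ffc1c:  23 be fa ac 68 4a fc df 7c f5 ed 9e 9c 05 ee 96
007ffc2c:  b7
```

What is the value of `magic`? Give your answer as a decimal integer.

-1677332842

`magic` follows `count` (4 B), `height` (8 B), so it starts at offset 4 + 8 = 12 and occupies 4 bytes.
Bytes at offsets 12..15: 9C 05 EE 96.
Big-endian stores the most-significant byte at the lowest address.
The bytes are already most-significant first: 0x9C05EE96.
Top bit is set, so as a signed 32-bit value this is 0x9C05EE96 − 2^32 = -1677332842.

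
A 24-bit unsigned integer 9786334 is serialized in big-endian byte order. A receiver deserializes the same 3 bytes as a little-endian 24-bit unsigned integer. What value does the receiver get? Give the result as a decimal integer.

14570389

9786334 in 24-bit hexadecimal is 0x9553DE.
Stored big-endian, the bytes at ascending addresses are 95 53 DE.
Read back as little-endian, the first byte is least significant, giving 0xDE5395.
0xDE5395 = 14570389.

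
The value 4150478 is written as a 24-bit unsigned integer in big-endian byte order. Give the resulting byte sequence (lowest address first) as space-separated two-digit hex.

3F 54 CE

4150478 in hexadecimal, padded to 24 bits, is 0x3F54CE.
Split into bytes (most-significant first): 3F 54 CE.
Big-endian stores the most-significant byte at the lowest address.
So the memory order matches the most-significant-first order: 3F 54 CE.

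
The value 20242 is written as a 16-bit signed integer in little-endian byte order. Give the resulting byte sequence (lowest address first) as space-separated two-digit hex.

12 4F

20242 in hexadecimal, padded to 16 bits, is 0x4F12.
Split into bytes (most-significant first): 4F 12.
Little-endian stores the least-significant byte at the lowest address.
So at ascending addresses the bytes are 12 4F.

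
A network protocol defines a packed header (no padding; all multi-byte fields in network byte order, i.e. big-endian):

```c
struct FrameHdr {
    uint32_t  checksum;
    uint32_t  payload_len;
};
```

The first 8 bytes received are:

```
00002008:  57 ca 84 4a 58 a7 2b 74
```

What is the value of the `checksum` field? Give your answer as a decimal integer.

`checksum` is the first field, at byte offset 0, occupying 4 bytes.
Bytes at offsets 0..3: 57 CA 84 4A.
In big-endian order the high byte comes first in memory.
The bytes are already most-significant first: 0x57CA844A.
0x57CA844A = 1472889930.

1472889930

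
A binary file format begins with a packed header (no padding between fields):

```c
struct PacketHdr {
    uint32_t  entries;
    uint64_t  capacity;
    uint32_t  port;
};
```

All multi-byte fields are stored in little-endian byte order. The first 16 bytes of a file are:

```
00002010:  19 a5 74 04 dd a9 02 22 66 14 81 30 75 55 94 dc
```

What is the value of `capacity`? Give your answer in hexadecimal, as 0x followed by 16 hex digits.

0x308114662202A9DD

`capacity` follows `entries` (4 bytes), so it starts at byte offset 4 and occupies 8 bytes.
Bytes at offsets 4..11: DD A9 02 22 66 14 81 30.
Little-endian: lowest address holds the least-significant byte.
Reassemble most-significant byte first: 30 81 14 66 22 02 A9 DD → 0x308114662202A9DD.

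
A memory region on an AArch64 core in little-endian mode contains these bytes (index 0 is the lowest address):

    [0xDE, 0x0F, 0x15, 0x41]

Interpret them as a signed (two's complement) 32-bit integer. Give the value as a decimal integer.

In little-endian order the low byte comes first in memory.
Reassemble most-significant byte first: 41 15 0F DE → 0x41150FDE.
0x41150FDE = 1091899358.

1091899358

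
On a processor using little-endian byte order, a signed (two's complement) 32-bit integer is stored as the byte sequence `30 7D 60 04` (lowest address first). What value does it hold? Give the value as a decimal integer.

In little-endian order the low byte comes first in memory.
Reassemble most-significant byte first: 04 60 7D 30 → 0x04607D30.
0x04607D30 = 73432368.

73432368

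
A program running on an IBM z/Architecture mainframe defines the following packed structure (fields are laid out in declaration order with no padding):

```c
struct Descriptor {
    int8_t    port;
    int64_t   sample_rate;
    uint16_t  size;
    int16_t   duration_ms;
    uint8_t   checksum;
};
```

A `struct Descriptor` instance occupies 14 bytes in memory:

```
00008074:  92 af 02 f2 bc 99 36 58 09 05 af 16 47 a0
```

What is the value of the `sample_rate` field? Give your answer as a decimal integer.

-5835835275280492535

`sample_rate` follows `port` (1 byte), so it starts at byte offset 1 and occupies 8 bytes.
Bytes at offsets 1..8: AF 02 F2 BC 99 36 58 09.
Big-endian: lowest address holds the most-significant byte.
The bytes are already most-significant first: 0xAF02F2BC99365809.
Top bit is set, so as a signed 64-bit value this is 0xAF02F2BC99365809 − 2^64 = -5835835275280492535.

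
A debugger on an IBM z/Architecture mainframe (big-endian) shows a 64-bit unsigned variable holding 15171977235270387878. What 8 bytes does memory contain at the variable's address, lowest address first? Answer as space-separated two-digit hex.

15171977235270387878 in hexadecimal, padded to 64 bits, is 0xD28DB0E9309AC8A6.
Split into bytes (most-significant first): D2 8D B0 E9 30 9A C8 A6.
Big-endian: lowest address holds the most-significant byte.
So the memory order matches the most-significant-first order: D2 8D B0 E9 30 9A C8 A6.

D2 8D B0 E9 30 9A C8 A6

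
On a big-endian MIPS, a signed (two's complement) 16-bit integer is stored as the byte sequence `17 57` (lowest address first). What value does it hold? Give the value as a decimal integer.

Big-endian: lowest address holds the most-significant byte.
The bytes are already most-significant first: 0x1757.
0x1757 = 5975.

5975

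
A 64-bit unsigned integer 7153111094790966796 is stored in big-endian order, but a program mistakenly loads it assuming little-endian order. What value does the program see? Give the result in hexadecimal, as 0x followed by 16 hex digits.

7153111094790966796 in 64-bit hexadecimal is 0x6344F4A453EBCE0C.
Stored big-endian, the bytes at ascending addresses are 63 44 F4 A4 53 EB CE 0C.
Read back as little-endian, the first byte is least significant, giving 0x0CCEEB53A4F44463.

0x0CCEEB53A4F44463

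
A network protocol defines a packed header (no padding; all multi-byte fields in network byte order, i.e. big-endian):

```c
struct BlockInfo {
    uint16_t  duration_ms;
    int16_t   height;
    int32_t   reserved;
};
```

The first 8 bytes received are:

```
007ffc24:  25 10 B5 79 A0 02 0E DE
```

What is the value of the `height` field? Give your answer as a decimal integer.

`height` follows `duration_ms` (2 bytes), so it starts at byte offset 2 and occupies 2 bytes.
Bytes at offsets 2..3: B5 79.
Big-endian stores the most-significant byte at the lowest address.
The bytes are already most-significant first: 0xB579.
Top bit is set, so as a signed 16-bit value this is 0xB579 − 2^16 = -19079.

-19079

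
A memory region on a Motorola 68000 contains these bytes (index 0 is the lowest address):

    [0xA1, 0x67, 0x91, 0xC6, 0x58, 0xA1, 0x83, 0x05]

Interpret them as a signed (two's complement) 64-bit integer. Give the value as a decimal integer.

Big-endian stores the most-significant byte at the lowest address.
The bytes are already most-significant first: 0xA16791C658A18305.
Top bit is set, so as a signed 64-bit value this is 0xA16791C658A18305 − 2^64 = -6816319229925424379.

-6816319229925424379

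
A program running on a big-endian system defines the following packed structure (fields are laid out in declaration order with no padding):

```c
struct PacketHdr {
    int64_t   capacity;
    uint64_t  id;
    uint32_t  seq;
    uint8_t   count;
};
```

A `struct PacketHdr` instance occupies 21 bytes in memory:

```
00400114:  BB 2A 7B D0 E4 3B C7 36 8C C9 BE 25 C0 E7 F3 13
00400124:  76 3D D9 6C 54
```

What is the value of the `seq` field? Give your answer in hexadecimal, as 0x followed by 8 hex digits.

`seq` follows `capacity` (8 B), `id` (8 B), so it starts at offset 8 + 8 = 16 and occupies 4 bytes.
Bytes at offsets 16..19: 76 3D D9 6C.
Big-endian: lowest address holds the most-significant byte.
The bytes are already most-significant first: 0x763DD96C.

0x763DD96C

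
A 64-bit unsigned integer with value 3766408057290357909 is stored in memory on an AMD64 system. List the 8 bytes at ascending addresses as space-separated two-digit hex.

3766408057290357909 in hexadecimal, padded to 64 bits, is 0x3444F82C3DF5FC95.
Split into bytes (most-significant first): 34 44 F8 2C 3D F5 FC 95.
Little-endian stores the least-significant byte at the lowest address.
So at ascending addresses the bytes are 95 FC F5 3D 2C F8 44 34.

95 FC F5 3D 2C F8 44 34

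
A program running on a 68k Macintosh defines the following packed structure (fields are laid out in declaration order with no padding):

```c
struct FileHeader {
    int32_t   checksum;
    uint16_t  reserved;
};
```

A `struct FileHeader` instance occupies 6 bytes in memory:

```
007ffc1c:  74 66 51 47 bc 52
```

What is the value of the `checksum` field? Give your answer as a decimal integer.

1952862535

`checksum` is the first field, at byte offset 0, occupying 4 bytes.
Bytes at offsets 0..3: 74 66 51 47.
Big-endian stores the most-significant byte at the lowest address.
The bytes are already most-significant first: 0x74665147.
0x74665147 = 1952862535.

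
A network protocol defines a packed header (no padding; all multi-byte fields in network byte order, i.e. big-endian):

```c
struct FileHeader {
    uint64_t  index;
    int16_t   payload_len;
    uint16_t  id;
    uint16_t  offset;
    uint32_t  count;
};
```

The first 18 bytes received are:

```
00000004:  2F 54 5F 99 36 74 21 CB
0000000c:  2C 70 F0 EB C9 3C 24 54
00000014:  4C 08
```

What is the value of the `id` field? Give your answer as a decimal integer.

61675

`id` follows `index` (8 B), `payload_len` (2 B), so it starts at offset 8 + 2 = 10 and occupies 2 bytes.
Bytes at offsets 10..11: F0 EB.
Big-endian: lowest address holds the most-significant byte.
The bytes are already most-significant first: 0xF0EB.
0xF0EB = 61675.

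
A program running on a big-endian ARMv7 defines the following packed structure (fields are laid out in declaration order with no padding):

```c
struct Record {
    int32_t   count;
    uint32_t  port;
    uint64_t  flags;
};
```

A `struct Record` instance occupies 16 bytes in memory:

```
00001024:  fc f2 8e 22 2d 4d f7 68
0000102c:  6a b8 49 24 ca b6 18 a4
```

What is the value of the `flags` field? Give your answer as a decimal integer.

`flags` follows `count` (4 B), `port` (4 B), so it starts at offset 4 + 4 = 8 and occupies 8 bytes.
Bytes at offsets 8..15: 6A B8 49 24 CA B6 18 A4.
In big-endian order the high byte comes first in memory.
The bytes are already most-significant first: 0x6AB84924CAB618A4.
0x6AB84924CAB618A4 = 7689976786103703716.

7689976786103703716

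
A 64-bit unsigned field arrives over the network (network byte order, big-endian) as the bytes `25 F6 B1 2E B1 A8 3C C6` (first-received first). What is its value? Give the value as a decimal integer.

2735568637781359814

In big-endian order the high byte comes first in memory.
The bytes are already most-significant first: 0x25F6B12EB1A83CC6.
0x25F6B12EB1A83CC6 = 2735568637781359814.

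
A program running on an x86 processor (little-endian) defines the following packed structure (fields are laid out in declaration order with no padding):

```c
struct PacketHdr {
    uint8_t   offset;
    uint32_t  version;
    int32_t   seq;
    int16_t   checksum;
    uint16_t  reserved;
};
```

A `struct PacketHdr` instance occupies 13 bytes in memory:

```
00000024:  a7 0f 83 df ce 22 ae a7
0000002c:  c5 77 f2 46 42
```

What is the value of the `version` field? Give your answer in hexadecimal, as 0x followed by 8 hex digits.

`version` follows `offset` (1 byte), so it starts at byte offset 1 and occupies 4 bytes.
Bytes at offsets 1..4: 0F 83 DF CE.
Little-endian stores the least-significant byte at the lowest address.
Reassemble most-significant byte first: CE DF 83 0F → 0xCEDF830F.

0xCEDF830F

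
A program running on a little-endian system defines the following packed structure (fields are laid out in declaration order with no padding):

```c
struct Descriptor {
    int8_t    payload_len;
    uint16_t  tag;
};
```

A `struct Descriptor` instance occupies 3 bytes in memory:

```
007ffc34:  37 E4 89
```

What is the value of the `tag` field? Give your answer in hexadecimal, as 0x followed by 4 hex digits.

`tag` follows `payload_len` (1 byte), so it starts at byte offset 1 and occupies 2 bytes.
Bytes at offsets 1..2: E4 89.
Little-endian stores the least-significant byte at the lowest address.
Reassemble most-significant byte first: 89 E4 → 0x89E4.

0x89E4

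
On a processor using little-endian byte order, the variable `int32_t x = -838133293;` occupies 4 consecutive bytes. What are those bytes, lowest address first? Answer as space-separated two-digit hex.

Two's complement of -838133293 in 32 bits: 838133293 = 0x31F4E62D; invert → 0xCE0B19D2; add 1 → 0xCE0B19D3.
Split into bytes (most-significant first): CE 0B 19 D3.
In little-endian order the low byte comes first in memory.
So at ascending addresses the bytes are D3 19 0B CE.

D3 19 0B CE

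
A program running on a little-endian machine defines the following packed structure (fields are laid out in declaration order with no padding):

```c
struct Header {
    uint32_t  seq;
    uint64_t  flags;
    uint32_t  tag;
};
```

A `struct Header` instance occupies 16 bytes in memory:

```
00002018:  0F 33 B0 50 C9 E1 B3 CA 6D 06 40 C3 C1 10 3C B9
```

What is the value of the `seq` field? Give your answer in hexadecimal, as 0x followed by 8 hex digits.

`seq` is the first field, at byte offset 0, occupying 4 bytes.
Bytes at offsets 0..3: 0F 33 B0 50.
Little-endian: lowest address holds the least-significant byte.
Reassemble most-significant byte first: 50 B0 33 0F → 0x50B0330F.

0x50B0330F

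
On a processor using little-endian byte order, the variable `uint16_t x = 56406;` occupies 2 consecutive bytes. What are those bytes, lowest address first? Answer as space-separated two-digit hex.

56406 in hexadecimal, padded to 16 bits, is 0xDC56.
Split into bytes (most-significant first): DC 56.
Little-endian: lowest address holds the least-significant byte.
So at ascending addresses the bytes are 56 DC.

56 DC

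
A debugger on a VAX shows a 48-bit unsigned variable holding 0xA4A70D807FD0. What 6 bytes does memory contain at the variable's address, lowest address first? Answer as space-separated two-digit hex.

D0 7F 80 0D A7 A4

Split into bytes (most-significant first): A4 A7 0D 80 7F D0.
Little-endian: lowest address holds the least-significant byte.
So at ascending addresses the bytes are D0 7F 80 0D A7 A4.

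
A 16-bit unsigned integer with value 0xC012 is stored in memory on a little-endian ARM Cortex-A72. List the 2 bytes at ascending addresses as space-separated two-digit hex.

Split into bytes (most-significant first): C0 12.
Little-endian: lowest address holds the least-significant byte.
So at ascending addresses the bytes are 12 C0.

12 C0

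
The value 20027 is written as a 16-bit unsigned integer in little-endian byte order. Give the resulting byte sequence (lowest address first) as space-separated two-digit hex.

3B 4E

20027 in hexadecimal, padded to 16 bits, is 0x4E3B.
Split into bytes (most-significant first): 4E 3B.
Little-endian: lowest address holds the least-significant byte.
So at ascending addresses the bytes are 3B 4E.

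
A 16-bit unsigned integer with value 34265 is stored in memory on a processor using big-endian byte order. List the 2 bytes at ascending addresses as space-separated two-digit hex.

34265 in hexadecimal, padded to 16 bits, is 0x85D9.
Split into bytes (most-significant first): 85 D9.
Big-endian stores the most-significant byte at the lowest address.
So the memory order matches the most-significant-first order: 85 D9.

85 D9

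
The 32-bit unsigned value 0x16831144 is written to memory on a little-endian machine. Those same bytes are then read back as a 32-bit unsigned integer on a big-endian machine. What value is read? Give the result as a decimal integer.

1141998358

Stored little-endian, the bytes at ascending addresses are 44 11 83 16.
Read back as big-endian, the last byte is least significant, giving 0x44118316.
0x44118316 = 1141998358.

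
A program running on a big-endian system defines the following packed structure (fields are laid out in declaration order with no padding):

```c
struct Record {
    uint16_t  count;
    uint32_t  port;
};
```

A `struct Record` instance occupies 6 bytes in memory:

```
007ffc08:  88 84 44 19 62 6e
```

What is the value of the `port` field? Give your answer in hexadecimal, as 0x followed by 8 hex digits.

0x4419626E

`port` follows `count` (2 bytes), so it starts at byte offset 2 and occupies 4 bytes.
Bytes at offsets 2..5: 44 19 62 6E.
Big-endian stores the most-significant byte at the lowest address.
The bytes are already most-significant first: 0x4419626E.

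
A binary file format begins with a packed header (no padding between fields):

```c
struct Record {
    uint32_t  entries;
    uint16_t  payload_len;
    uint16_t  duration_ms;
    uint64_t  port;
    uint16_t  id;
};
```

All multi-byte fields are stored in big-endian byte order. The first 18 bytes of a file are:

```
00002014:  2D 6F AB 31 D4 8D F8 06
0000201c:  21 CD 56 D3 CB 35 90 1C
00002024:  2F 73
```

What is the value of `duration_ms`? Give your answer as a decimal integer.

`duration_ms` follows `entries` (4 B), `payload_len` (2 B), so it starts at offset 4 + 2 = 6 and occupies 2 bytes.
Bytes at offsets 6..7: F8 06.
Big-endian stores the most-significant byte at the lowest address.
The bytes are already most-significant first: 0xF806.
0xF806 = 63494.

63494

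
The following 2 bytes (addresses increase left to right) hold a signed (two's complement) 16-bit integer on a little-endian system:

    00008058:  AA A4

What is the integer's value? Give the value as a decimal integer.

-23382

Little-endian: lowest address holds the least-significant byte.
Reassemble most-significant byte first: A4 AA → 0xA4AA.
Top bit is set, so as a signed 16-bit value this is 0xA4AA − 2^16 = -23382.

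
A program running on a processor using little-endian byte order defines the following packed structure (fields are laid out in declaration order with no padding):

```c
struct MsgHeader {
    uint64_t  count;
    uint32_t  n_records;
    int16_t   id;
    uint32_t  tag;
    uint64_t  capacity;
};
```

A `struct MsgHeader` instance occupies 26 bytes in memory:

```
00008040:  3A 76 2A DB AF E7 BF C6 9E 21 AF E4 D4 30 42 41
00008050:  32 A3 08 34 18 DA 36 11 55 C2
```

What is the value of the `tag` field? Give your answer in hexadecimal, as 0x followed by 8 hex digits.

0xA3324142

`tag` follows `count` (8 B), `n_records` (4 B), `id` (2 B), so it starts at offset 8 + 4 + 2 = 14 and occupies 4 bytes.
Bytes at offsets 14..17: 42 41 32 A3.
Little-endian: lowest address holds the least-significant byte.
Reassemble most-significant byte first: A3 32 41 42 → 0xA3324142.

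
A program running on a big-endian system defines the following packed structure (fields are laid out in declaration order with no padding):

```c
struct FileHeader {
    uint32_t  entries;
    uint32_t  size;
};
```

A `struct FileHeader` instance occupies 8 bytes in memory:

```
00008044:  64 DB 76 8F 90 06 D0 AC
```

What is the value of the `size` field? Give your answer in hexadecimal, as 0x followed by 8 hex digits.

`size` follows `entries` (4 bytes), so it starts at byte offset 4 and occupies 4 bytes.
Bytes at offsets 4..7: 90 06 D0 AC.
In big-endian order the high byte comes first in memory.
The bytes are already most-significant first: 0x9006D0AC.

0x9006D0AC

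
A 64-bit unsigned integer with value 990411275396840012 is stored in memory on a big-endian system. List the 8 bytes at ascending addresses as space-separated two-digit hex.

0D BE A5 CE BB 91 FA 4C

990411275396840012 in hexadecimal, padded to 64 bits, is 0x0DBEA5CEBB91FA4C.
Split into bytes (most-significant first): 0D BE A5 CE BB 91 FA 4C.
In big-endian order the high byte comes first in memory.
So the memory order matches the most-significant-first order: 0D BE A5 CE BB 91 FA 4C.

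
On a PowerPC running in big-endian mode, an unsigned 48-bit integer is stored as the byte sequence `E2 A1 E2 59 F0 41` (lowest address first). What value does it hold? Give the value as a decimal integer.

Big-endian: lowest address holds the most-significant byte.
The bytes are already most-significant first: 0xE2A1E259F041.
0xE2A1E259F041 = 249184915157057.

249184915157057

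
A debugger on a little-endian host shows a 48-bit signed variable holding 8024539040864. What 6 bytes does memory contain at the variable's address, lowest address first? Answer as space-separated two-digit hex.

60 8C CC 5B 4C 07

8024539040864 in hexadecimal, padded to 48 bits, is 0x074C5BCC8C60.
Split into bytes (most-significant first): 07 4C 5B CC 8C 60.
Little-endian: lowest address holds the least-significant byte.
So at ascending addresses the bytes are 60 8C CC 5B 4C 07.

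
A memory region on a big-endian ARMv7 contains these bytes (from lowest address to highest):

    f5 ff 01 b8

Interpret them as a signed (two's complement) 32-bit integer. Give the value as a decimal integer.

In big-endian order the high byte comes first in memory.
The bytes are already most-significant first: 0xF5FF01B8.
Top bit is set, so as a signed 32-bit value this is 0xF5FF01B8 − 2^32 = -167837256.

-167837256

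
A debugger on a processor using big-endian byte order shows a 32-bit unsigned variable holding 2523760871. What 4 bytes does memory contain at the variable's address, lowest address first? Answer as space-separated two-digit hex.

2523760871 in hexadecimal, padded to 32 bits, is 0x966D88E7.
Split into bytes (most-significant first): 96 6D 88 E7.
In big-endian order the high byte comes first in memory.
So the memory order matches the most-significant-first order: 96 6D 88 E7.

96 6D 88 E7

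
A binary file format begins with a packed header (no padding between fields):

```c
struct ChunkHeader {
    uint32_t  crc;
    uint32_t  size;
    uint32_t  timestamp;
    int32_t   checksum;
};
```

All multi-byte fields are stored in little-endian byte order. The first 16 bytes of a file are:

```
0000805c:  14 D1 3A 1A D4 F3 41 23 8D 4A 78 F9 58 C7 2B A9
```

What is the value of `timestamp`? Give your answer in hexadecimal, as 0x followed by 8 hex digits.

0xF9784A8D

`timestamp` follows `crc` (4 B), `size` (4 B), so it starts at offset 4 + 4 = 8 and occupies 4 bytes.
Bytes at offsets 8..11: 8D 4A 78 F9.
Little-endian stores the least-significant byte at the lowest address.
Reassemble most-significant byte first: F9 78 4A 8D → 0xF9784A8D.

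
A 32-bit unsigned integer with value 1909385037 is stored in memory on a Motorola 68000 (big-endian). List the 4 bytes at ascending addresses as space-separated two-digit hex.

71 CE E7 4D

1909385037 in hexadecimal, padded to 32 bits, is 0x71CEE74D.
Split into bytes (most-significant first): 71 CE E7 4D.
Big-endian stores the most-significant byte at the lowest address.
So the memory order matches the most-significant-first order: 71 CE E7 4D.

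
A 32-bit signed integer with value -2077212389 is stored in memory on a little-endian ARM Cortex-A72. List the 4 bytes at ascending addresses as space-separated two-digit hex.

Two's complement of -2077212389 in 32 bits: 2077212389 = 0x7BCFBEE5; invert → 0x8430411A; add 1 → 0x8430411B.
Split into bytes (most-significant first): 84 30 41 1B.
Little-endian stores the least-significant byte at the lowest address.
So at ascending addresses the bytes are 1B 41 30 84.

1B 41 30 84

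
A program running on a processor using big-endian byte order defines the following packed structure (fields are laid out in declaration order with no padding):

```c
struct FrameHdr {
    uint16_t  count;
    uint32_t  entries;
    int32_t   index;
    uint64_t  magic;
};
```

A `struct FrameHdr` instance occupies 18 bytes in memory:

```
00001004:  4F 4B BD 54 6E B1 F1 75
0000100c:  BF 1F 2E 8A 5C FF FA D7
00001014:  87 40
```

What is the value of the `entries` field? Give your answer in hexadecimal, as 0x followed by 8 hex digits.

`entries` follows `count` (2 bytes), so it starts at byte offset 2 and occupies 4 bytes.
Bytes at offsets 2..5: BD 54 6E B1.
Big-endian: lowest address holds the most-significant byte.
The bytes are already most-significant first: 0xBD546EB1.

0xBD546EB1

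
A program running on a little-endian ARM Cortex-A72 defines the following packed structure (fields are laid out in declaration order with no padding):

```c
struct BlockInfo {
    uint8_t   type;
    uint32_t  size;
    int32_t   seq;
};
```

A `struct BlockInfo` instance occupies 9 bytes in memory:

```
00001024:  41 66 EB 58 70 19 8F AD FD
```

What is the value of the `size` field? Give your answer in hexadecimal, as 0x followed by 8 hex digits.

0x7058EB66

`size` follows `type` (1 byte), so it starts at byte offset 1 and occupies 4 bytes.
Bytes at offsets 1..4: 66 EB 58 70.
In little-endian order the low byte comes first in memory.
Reassemble most-significant byte first: 70 58 EB 66 → 0x7058EB66.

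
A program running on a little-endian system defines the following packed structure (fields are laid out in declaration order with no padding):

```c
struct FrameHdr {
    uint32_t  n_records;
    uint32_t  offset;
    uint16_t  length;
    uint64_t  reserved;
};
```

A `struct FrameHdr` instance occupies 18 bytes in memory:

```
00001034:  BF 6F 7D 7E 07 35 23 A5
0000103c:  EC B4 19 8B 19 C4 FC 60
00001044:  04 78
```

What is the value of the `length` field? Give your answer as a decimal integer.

46316

`length` follows `n_records` (4 B), `offset` (4 B), so it starts at offset 4 + 4 = 8 and occupies 2 bytes.
Bytes at offsets 8..9: EC B4.
In little-endian order the low byte comes first in memory.
Reassemble most-significant byte first: B4 EC → 0xB4EC.
0xB4EC = 46316.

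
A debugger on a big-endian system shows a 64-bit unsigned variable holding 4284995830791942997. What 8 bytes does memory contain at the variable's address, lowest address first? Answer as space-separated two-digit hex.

3B 77 5D 01 56 62 33 55

4284995830791942997 in hexadecimal, padded to 64 bits, is 0x3B775D0156623355.
Split into bytes (most-significant first): 3B 77 5D 01 56 62 33 55.
In big-endian order the high byte comes first in memory.
So the memory order matches the most-significant-first order: 3B 77 5D 01 56 62 33 55.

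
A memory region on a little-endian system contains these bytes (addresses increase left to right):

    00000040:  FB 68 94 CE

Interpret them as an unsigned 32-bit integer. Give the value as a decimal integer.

Little-endian: lowest address holds the least-significant byte.
Reassemble most-significant byte first: CE 94 68 FB → 0xCE9468FB.
0xCE9468FB = 3465832699.

3465832699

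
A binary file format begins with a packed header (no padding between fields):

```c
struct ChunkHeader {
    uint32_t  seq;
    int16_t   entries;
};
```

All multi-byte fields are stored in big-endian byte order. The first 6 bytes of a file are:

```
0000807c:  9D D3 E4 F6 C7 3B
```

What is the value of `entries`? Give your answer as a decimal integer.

`entries` follows `seq` (4 bytes), so it starts at byte offset 4 and occupies 2 bytes.
Bytes at offsets 4..5: C7 3B.
Big-endian: lowest address holds the most-significant byte.
The bytes are already most-significant first: 0xC73B.
Top bit is set, so as a signed 16-bit value this is 0xC73B − 2^16 = -14533.

-14533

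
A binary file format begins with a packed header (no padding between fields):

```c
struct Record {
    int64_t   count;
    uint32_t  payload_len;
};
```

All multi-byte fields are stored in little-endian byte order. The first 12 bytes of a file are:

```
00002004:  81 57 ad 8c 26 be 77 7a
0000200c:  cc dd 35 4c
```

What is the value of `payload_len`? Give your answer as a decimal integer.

1278598604

`payload_len` follows `count` (8 bytes), so it starts at byte offset 8 and occupies 4 bytes.
Bytes at offsets 8..11: CC DD 35 4C.
In little-endian order the low byte comes first in memory.
Reassemble most-significant byte first: 4C 35 DD CC → 0x4C35DDCC.
0x4C35DDCC = 1278598604.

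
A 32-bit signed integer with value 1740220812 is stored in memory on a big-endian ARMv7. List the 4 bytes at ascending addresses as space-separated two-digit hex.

67 B9 A9 8C

1740220812 in hexadecimal, padded to 32 bits, is 0x67B9A98C.
Split into bytes (most-significant first): 67 B9 A9 8C.
Big-endian stores the most-significant byte at the lowest address.
So the memory order matches the most-significant-first order: 67 B9 A9 8C.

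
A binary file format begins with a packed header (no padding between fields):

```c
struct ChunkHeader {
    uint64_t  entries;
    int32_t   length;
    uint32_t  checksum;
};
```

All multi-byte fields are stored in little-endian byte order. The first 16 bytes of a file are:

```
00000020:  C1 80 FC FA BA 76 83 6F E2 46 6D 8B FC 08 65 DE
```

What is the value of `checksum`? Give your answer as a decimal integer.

`checksum` follows `entries` (8 B), `length` (4 B), so it starts at offset 8 + 4 = 12 and occupies 4 bytes.
Bytes at offsets 12..15: FC 08 65 DE.
Little-endian: lowest address holds the least-significant byte.
Reassemble most-significant byte first: DE 65 08 FC → 0xDE6508FC.
0xDE6508FC = 3731163388.

3731163388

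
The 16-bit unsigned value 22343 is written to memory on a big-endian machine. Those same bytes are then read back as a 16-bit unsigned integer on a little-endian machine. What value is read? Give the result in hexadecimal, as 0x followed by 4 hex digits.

0x4757

22343 in 16-bit hexadecimal is 0x5747.
Stored big-endian, the bytes at ascending addresses are 57 47.
Read back as little-endian, the first byte is least significant, giving 0x4757.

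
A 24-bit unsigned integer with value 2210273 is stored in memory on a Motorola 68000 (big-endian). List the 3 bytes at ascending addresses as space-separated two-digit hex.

2210273 in hexadecimal, padded to 24 bits, is 0x21B9E1.
Split into bytes (most-significant first): 21 B9 E1.
Big-endian stores the most-significant byte at the lowest address.
So the memory order matches the most-significant-first order: 21 B9 E1.

21 B9 E1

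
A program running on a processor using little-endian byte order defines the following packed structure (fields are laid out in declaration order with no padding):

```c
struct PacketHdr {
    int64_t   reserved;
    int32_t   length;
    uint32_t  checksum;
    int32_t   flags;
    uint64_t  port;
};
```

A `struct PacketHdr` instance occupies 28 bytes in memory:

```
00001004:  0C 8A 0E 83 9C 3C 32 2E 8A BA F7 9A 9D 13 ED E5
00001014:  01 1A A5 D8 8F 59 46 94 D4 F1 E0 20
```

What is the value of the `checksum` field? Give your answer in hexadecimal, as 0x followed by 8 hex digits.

`checksum` follows `reserved` (8 B), `length` (4 B), so it starts at offset 8 + 4 = 12 and occupies 4 bytes.
Bytes at offsets 12..15: 9D 13 ED E5.
Little-endian: lowest address holds the least-significant byte.
Reassemble most-significant byte first: E5 ED 13 9D → 0xE5ED139D.

0xE5ED139D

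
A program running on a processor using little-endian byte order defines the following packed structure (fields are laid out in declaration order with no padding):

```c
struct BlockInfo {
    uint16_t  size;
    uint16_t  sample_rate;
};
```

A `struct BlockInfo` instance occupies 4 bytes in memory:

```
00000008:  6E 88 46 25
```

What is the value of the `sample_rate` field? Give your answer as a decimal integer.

`sample_rate` follows `size` (2 bytes), so it starts at byte offset 2 and occupies 2 bytes.
Bytes at offsets 2..3: 46 25.
In little-endian order the low byte comes first in memory.
Reassemble most-significant byte first: 25 46 → 0x2546.
0x2546 = 9542.

9542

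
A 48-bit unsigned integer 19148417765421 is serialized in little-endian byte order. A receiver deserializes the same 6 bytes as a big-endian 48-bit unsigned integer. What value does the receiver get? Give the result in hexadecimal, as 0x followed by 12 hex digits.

0x2D90A3566A11

19148417765421 in 48-bit hexadecimal is 0x116A56A3902D.
Stored little-endian, the bytes at ascending addresses are 2D 90 A3 56 6A 11.
Read back as big-endian, the last byte is least significant, giving 0x2D90A3566A11.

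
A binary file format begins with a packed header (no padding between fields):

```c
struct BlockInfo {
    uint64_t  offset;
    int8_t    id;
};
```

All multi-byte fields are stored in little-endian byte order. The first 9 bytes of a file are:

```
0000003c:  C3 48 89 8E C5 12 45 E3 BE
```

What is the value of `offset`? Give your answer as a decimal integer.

`offset` is the first field, at byte offset 0, occupying 8 bytes.
Bytes at offsets 0..7: C3 48 89 8E C5 12 45 E3.
Little-endian: lowest address holds the least-significant byte.
Reassemble most-significant byte first: E3 45 12 C5 8E 89 48 C3 → 0xE34512C58E8948C3.
0xE34512C58E8948C3 = 16376516259711895747.

16376516259711895747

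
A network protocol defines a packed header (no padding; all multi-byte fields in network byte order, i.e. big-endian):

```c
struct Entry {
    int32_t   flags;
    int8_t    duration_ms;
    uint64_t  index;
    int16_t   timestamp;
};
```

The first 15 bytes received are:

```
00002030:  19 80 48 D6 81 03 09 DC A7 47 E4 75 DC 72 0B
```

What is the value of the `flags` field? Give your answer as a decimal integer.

`flags` is the first field, at byte offset 0, occupying 4 bytes.
Bytes at offsets 0..3: 19 80 48 D6.
Big-endian stores the most-significant byte at the lowest address.
The bytes are already most-significant first: 0x198048D6.
0x198048D6 = 427837654.

427837654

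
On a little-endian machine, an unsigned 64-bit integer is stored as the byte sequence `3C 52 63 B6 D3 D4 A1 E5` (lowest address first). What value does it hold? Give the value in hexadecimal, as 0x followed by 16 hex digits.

0xE5A1D4D3B663523C

In little-endian order the low byte comes first in memory.
Reassemble most-significant byte first: E5 A1 D4 D3 B6 63 52 3C → 0xE5A1D4D3B663523C.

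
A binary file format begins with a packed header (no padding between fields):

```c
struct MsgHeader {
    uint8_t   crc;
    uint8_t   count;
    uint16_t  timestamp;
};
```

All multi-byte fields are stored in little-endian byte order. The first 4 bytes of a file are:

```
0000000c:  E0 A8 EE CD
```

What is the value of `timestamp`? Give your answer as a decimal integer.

`timestamp` follows `crc` (1 B), `count` (1 B), so it starts at offset 1 + 1 = 2 and occupies 2 bytes.
Bytes at offsets 2..3: EE CD.
Little-endian stores the least-significant byte at the lowest address.
Reassemble most-significant byte first: CD EE → 0xCDEE.
0xCDEE = 52718.

52718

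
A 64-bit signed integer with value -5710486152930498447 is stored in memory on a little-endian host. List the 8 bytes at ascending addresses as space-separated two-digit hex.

Two's complement of -5710486152930498447 in 64 bits: 5710486152930498447 = 0x4F3FB8E69035978F; invert → 0xB0C047196FCA6870; add 1 → 0xB0C047196FCA6871.
Split into bytes (most-significant first): B0 C0 47 19 6F CA 68 71.
In little-endian order the low byte comes first in memory.
So at ascending addresses the bytes are 71 68 CA 6F 19 47 C0 B0.

71 68 CA 6F 19 47 C0 B0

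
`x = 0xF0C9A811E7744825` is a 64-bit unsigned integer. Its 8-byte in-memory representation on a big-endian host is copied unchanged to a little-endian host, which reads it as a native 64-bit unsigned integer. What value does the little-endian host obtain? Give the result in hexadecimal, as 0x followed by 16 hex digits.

0x254874E711A8C9F0

Stored big-endian, the bytes at ascending addresses are F0 C9 A8 11 E7 74 48 25.
Read back as little-endian, the first byte is least significant, giving 0x254874E711A8C9F0.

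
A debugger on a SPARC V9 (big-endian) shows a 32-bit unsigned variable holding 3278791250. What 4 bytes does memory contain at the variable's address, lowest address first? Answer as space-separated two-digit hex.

C3 6E 62 52

3278791250 in hexadecimal, padded to 32 bits, is 0xC36E6252.
Split into bytes (most-significant first): C3 6E 62 52.
In big-endian order the high byte comes first in memory.
So the memory order matches the most-significant-first order: C3 6E 62 52.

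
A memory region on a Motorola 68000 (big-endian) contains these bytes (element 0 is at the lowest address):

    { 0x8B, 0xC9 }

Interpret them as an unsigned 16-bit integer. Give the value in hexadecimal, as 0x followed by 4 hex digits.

0x8BC9

Big-endian: lowest address holds the most-significant byte.
The bytes are already most-significant first: 0x8BC9.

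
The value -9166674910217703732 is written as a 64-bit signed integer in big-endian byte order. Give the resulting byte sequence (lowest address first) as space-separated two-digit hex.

80 C9 6D BC 7C FC EE CC

Two's complement of -9166674910217703732 in 64 bits: 9166674910217703732 = 0x7F36924383031134; invert → 0x80C96DBC7CFCEECB; add 1 → 0x80C96DBC7CFCEECC.
Split into bytes (most-significant first): 80 C9 6D BC 7C FC EE CC.
Big-endian stores the most-significant byte at the lowest address.
So the memory order matches the most-significant-first order: 80 C9 6D BC 7C FC EE CC.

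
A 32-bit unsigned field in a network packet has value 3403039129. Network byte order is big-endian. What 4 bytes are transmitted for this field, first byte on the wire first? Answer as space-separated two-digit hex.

3403039129 in hexadecimal, padded to 32 bits, is 0xCAD64199.
Split into bytes (most-significant first): CA D6 41 99.
Big-endian stores the most-significant byte at the lowest address.
So the memory order matches the most-significant-first order: CA D6 41 99.

CA D6 41 99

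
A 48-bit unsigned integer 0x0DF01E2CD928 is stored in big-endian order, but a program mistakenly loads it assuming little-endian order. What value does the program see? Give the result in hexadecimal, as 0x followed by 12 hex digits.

Stored big-endian, the bytes at ascending addresses are 0D F0 1E 2C D9 28.
Read back as little-endian, the first byte is least significant, giving 0x28D92C1EF00D.

0x28D92C1EF00D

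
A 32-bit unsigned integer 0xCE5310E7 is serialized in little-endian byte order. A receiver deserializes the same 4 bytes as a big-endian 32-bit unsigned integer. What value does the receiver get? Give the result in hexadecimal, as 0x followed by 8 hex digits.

0xE71053CE

Stored little-endian, the bytes at ascending addresses are E7 10 53 CE.
Read back as big-endian, the last byte is least significant, giving 0xE71053CE.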